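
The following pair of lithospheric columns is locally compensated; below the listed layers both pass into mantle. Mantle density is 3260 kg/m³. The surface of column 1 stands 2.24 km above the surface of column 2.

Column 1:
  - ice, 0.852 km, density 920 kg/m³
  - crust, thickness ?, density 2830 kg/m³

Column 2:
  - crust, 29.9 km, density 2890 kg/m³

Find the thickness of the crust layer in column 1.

Take the compensation level at the base of the deeper column (depth z_c below the surface of column 1) and equate Σ ρ_i t_i down to z_c; mantle fills any gap and the z_c terms cancel.
Column 1: 0.852×920 + x×2830 + (z_c − 0.852 − x)×3260
Column 2: 2.24×0 + 29.9×2890 + (z_c − 2.24 − 29.9)×3260
The z_c×3260 term appears on both sides and cancels. Collect the known terms of each column as K = Σ(ρt)_known − 3260 × (depth of known layers): K_1 = 783.84 − 3260×0.852 = −1993.68; K_2 = 86411 − 3260×(2.24 + 29.9) = −18365.4.
Balance: K_1 − x×(3260 − 2830) = K_2, so x = (K_1 − K_2)/(3260 − 2830) = 16371.7/430 = 38.1 km.

38.1 km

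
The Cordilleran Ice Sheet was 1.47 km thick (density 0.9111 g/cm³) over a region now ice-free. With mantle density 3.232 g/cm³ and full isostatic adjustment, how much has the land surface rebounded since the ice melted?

Removing the load lets mantle flow back in; uplift u satisfies ρ_ice t = ρ_m u.
u = t ρ_ice/ρ_m = 1.47 km × 0.9111/3.232 = 0.414 km.

0.414 km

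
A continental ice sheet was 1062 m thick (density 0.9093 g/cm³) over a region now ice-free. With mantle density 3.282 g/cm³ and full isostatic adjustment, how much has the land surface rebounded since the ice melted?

Removing the load lets mantle flow back in; uplift u satisfies ρ_ice t = ρ_m u.
u = t ρ_ice/ρ_m = 1062 m × 0.9093/3.282 = 294 m.

294 m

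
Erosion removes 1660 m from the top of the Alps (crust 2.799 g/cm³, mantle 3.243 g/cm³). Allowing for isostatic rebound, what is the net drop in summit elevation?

227 m

Rebound u = e ρ_c/ρ_m = 1660 m × 2.799/3.243 = 1433 m.
Net surface drop = e − u = 1660 m − 1433 m = e (ρ_m − ρ_c)/ρ_m = 227 m.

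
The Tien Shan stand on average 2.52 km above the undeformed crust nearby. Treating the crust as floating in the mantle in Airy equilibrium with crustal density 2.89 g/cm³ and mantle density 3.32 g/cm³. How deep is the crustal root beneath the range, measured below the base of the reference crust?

Equating mass per unit area of the two columns: the weight of the topography is balanced by the buoyancy of the root, ρ_c h = (ρ_m − ρ_c) r.
r = h · ρ_c / (ρ_m − ρ_c) = 2.52 km × 2.89 / (3.32 − 2.89) = 16.9 km.

16.9 km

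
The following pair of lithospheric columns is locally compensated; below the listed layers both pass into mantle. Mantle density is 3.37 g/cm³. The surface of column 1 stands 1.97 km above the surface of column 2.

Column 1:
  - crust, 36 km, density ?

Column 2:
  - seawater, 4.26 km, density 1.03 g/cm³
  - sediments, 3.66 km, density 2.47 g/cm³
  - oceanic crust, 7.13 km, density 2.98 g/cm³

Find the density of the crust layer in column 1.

Take the compensation level at the base of the deeper column (depth z_c below the surface of column 1) and equate Σ ρ_i t_i down to z_c; mantle fills any gap and the z_c terms cancel.
Column 1: 36×ρ + (z_c − 36)×3.37
Column 2: 1.97×0 + 4.26×1.03 + 3.66×2.47 + 7.13×2.98 + (z_c − 1.97 − 15.05)×3.37
The z_c×3.37 term appears on both sides and cancels. Collect the known terms of each column as K = Σ(ρt)_known − 3.37 × (depth of known layers): K_1 = 0 − 3.37×36 = −121.32; K_2 = 34.6754 − 3.37×(1.97 + 15.05) = −22.682.
Balance: K_1 + 36×ρ = K_2, so ρ = (K_2 − K_1)/36 = 98.638/36 = 2.74 g/cm³.

2.74 g/cm³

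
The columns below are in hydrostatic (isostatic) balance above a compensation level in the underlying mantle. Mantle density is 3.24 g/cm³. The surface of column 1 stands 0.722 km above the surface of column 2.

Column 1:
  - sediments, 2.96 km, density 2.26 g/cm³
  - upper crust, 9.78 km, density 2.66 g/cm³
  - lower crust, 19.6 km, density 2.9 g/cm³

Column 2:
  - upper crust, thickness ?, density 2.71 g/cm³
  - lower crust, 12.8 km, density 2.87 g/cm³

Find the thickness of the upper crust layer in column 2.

15.4 km

Take the compensation level at the base of the deeper column (depth z_c below the surface of column 1) and equate Σ ρ_i t_i down to z_c; mantle fills any gap and the z_c terms cancel.
Column 1: 2.96×2.26 + 9.78×2.66 + 19.6×2.9 + (z_c − 32.34)×3.24
Column 2: 0.722×0 + x×2.71 + 12.8×2.87 + (z_c − 0.722 − 12.8 − x)×3.24
The z_c×3.24 term appears on both sides and cancels. Collect the known terms of each column as K = Σ(ρt)_known − 3.24 × (depth of known layers): K_1 = 89.5444 − 3.24×32.34 = −15.2372; K_2 = 36.736 − 3.24×(0.722 + 12.8) = −7.07528.
Balance: K_1 = K_2 − x×(3.24 − 2.71), so x = (K_2 − K_1)/(3.24 − 2.71) = 8.16192/0.53 = 15.4 km.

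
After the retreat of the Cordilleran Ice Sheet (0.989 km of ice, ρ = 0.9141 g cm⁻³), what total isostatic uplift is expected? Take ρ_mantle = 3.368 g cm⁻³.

Removing the load lets mantle flow back in; uplift u satisfies ρ_ice t = ρ_m u.
u = t ρ_ice/ρ_m = 0.989 km × 0.9141/3.368 = 0.268 km.

0.268 km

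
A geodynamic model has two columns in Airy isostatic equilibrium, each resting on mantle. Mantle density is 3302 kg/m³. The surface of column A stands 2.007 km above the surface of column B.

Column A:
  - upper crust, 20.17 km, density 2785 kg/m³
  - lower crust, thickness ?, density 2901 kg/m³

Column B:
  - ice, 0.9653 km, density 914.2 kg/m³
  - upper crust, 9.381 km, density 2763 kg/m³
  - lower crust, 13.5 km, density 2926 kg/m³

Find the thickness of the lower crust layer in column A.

Take the compensation level at the base of the deeper column (depth z_c below the surface of column A) and equate Σ ρ_i t_i down to z_c; mantle fills any gap and the z_c terms cancel.
Column A: 20.17×2785 + x×2901 + (z_c − 20.17 − x)×3302
Column B: 2.007×0 + 0.9653×914.2 + 9.381×2763 + 13.5×2926 + (z_c − 2.007 − 23.8463)×3302
The z_c×3302 term appears on both sides and cancels. Collect the known terms of each column as K = Σ(ρt)_known − 3302 × (depth of known layers): K_A = 56173.45 − 3302×20.17 = −10427.89; K_B = 66303.1803 − 3302×(2.007 + 23.8463) = −19064.4163.
Balance: K_A − x×(3302 − 2901) = K_B, so x = (K_A − K_B)/(3302 − 2901) = 8636.53/401 = 21.5 km.

21.5 km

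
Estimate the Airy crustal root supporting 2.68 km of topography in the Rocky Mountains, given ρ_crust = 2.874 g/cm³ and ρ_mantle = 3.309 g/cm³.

Isostatic balance requires: the weight of the topography is balanced by the buoyancy of the root, ρ_c h = (ρ_m − ρ_c) r.
r = h · ρ_c / (ρ_m − ρ_c) = 2.68 km × 2.874 / (3.309 − 2.874) = 17.7 km.

17.7 km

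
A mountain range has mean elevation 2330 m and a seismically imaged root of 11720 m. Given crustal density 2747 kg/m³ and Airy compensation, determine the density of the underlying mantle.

3290 kg/m³

Airy balance: ρ_c h = (ρ_m − ρ_c) r → ρ_m = ρ_c (1 + h/r).
ρ_m = 2747 × (1 + 2330 m/11720 m) = 3290 kg/m³.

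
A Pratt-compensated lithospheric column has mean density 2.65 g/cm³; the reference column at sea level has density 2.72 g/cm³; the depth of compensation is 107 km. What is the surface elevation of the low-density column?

ρ_ref D = ρ (D + h) → h = D (ρ_ref − ρ)/ρ.
h = 107 km × (2.72 − 2.65)/2.65 = 2.83 km.

2.83 km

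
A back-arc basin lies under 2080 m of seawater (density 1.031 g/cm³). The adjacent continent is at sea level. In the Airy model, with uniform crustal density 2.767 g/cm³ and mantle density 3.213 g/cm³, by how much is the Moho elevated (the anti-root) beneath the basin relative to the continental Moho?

8100 m

By Archimedes' principle applied to the lithosphere: replacing crust with seawater at the top is compensated by replacing crust with mantle at the base: d (ρ_c − ρ_w) = a (ρ_m − ρ_c).
a = d (ρ_c − ρ_w)/(ρ_m − ρ_c) = 2080 m × 1.736/0.446 = 8100 m.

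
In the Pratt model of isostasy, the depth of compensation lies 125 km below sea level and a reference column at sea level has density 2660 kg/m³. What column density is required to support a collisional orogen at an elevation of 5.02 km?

Pratt balance: ρ_ref D = ρ (D + h).
ρ = ρ_ref D/(D + h) = 2660 × 125 km/(125 km + 5.02 km) = 2560 kg/m³.

2560 kg/m³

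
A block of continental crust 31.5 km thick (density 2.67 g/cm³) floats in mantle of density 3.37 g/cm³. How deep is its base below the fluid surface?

Draft d = t ρ_obj/ρ_fluid = 31.5 km × 2.67/3.37 = 25 km.

25 km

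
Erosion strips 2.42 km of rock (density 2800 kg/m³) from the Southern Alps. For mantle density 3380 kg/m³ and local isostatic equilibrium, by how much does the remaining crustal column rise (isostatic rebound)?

Unloading: uplift u = e ρ_c/ρ_m = 2.42 km × 2800/3380 = 2 km.

2 km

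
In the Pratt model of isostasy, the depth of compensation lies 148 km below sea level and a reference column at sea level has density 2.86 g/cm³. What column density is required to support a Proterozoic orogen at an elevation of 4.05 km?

Pratt balance: ρ_ref D = ρ (D + h).
ρ = ρ_ref D/(D + h) = 2.86 × 148 km/(148 km + 4.05 km) = 2.78 g/cm³.

2.78 g/cm³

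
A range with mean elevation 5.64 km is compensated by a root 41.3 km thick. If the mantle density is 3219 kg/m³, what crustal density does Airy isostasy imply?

2830 kg/m³

ρ_c h = (ρ_m − ρ_c) r → ρ_c (h + r) = ρ_m r → ρ_c = ρ_m r / (h + r).
ρ_c = 3219 × 41.3 km / (5.64 km + 41.3 km) = 2830 kg/m³.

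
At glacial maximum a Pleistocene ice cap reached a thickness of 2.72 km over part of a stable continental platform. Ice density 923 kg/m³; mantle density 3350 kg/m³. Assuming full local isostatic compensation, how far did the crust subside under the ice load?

Equating mass per unit area of the two columns: the ice load ρ_ice t is balanced by mantle displaced below, ρ_m s.
s = t ρ_ice / ρ_m = 2.72 km × 923/3350 = 0.749 km.

0.749 km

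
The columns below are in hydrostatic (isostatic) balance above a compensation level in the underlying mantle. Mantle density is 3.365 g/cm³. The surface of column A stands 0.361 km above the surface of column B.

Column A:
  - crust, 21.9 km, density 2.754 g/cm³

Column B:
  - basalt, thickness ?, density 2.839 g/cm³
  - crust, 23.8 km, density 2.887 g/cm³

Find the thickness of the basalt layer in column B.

Take the compensation level at the base of the deeper column (depth z_c below the surface of column A) and equate Σ ρ_i t_i down to z_c; mantle fills any gap and the z_c terms cancel.
Column A: 21.9×2.754 + (z_c − 21.9)×3.365
Column B: 0.361×0 + x×2.839 + 23.8×2.887 + (z_c − 0.361 − 23.8 − x)×3.365
The z_c×3.365 term appears on both sides and cancels. Collect the known terms of each column as K = Σ(ρt)_known − 3.365 × (depth of known layers): K_A = 60.3126 − 3.365×21.9 = −13.3809; K_B = 68.7106 − 3.365×(0.361 + 23.8) = −12.591165.
Balance: K_A = K_B − x×(3.365 − 2.839), so x = (K_B − K_A)/(3.365 − 2.839) = 0.789735/0.526 = 1.5 km.

1.5 km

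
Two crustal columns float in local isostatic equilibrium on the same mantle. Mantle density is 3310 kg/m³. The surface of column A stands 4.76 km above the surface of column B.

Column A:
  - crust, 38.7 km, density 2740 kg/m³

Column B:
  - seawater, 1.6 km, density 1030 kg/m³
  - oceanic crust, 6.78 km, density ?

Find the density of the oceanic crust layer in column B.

Take the compensation level at the base of the deeper column (depth z_c below the surface of column A) and equate Σ ρ_i t_i down to z_c; mantle fills any gap and the z_c terms cancel.
Column A: 38.7×2740 + (z_c − 38.7)×3310
Column B: 4.76×0 + 1.6×1030 + 6.78×ρ + (z_c − 4.76 − 8.38)×3310
The z_c×3310 term appears on both sides and cancels. Collect the known terms of each column as K = Σ(ρt)_known − 3310 × (depth of known layers): K_A = 106038 − 3310×38.7 = −22059; K_B = 1648 − 3310×(4.76 + 8.38) = −41845.4.
Balance: K_A = K_B + 6.78×ρ, so ρ = (K_A − K_B)/6.78 = 19786.4/6.78 = 2920 kg/m³.

2920 kg/m³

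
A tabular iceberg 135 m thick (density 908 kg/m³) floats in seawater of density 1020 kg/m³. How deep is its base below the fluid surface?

Draft d = t ρ_obj/ρ_fluid = 135 m × 908/1020 = 120 m.

120 m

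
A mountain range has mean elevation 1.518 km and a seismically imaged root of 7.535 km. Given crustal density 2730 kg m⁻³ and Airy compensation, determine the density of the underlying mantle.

Airy balance: ρ_c h = (ρ_m − ρ_c) r → ρ_m = ρ_c (1 + h/r).
ρ_m = 2730 × (1 + 1.518 km/7.535 km) = 3280 kg m⁻³.

3280 kg m⁻³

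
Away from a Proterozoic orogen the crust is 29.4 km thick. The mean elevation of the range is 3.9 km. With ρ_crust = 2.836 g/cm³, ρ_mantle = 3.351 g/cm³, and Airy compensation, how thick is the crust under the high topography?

Root depth r = h ρ_c / (ρ_m − ρ_c) = 3.9 km × 2.836 / 0.515 = 21.48 km.
Total thickness = T + h + r = 29.4 km + 3.9 km + 21.48 km = 54.8 km.

54.8 km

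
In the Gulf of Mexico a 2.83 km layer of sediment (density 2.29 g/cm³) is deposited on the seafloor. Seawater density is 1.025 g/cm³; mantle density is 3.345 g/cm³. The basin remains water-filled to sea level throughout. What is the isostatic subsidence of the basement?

1.54 km

Submarine loading: the sediment displaces seawater, and the subsidence is in turn flooded, so s (ρ_m − ρ_w) = t (ρ_sed − ρ_w).
s = 2.83 km × (2.29 − 1.025) / (3.345 − 1.025) = 1.54 km.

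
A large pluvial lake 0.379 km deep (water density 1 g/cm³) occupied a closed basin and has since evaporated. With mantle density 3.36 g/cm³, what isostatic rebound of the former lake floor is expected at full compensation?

0.113 km

u = d ρ_w/ρ_m = 0.379 km × 1/3.36 = 0.113 km.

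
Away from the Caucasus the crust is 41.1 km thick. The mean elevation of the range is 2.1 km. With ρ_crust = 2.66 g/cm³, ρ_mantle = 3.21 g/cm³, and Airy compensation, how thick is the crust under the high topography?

53.4 km

Root depth r = h ρ_c / (ρ_m − ρ_c) = 2.1 km × 2.66 / 0.55 = 10.16 km.
Total thickness = T + h + r = 41.1 km + 2.1 km + 10.16 km = 53.4 km.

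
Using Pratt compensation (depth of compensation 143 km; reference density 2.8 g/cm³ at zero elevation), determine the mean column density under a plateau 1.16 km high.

Pratt balance: ρ_ref D = ρ (D + h).
ρ = ρ_ref D/(D + h) = 2.8 × 143 km/(143 km + 1.16 km) = 2.78 g/cm³.

2.78 g/cm³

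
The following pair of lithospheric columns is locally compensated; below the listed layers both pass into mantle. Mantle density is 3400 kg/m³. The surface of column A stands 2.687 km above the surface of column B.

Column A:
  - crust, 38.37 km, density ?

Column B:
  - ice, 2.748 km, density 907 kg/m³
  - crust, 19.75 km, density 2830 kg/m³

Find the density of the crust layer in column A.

2690 kg/m³

Take the compensation level at the base of the deeper column (depth z_c below the surface of column A) and equate Σ ρ_i t_i down to z_c; mantle fills any gap and the z_c terms cancel.
Column A: 38.37×ρ + (z_c − 38.37)×3400
Column B: 2.687×0 + 2.748×907 + 19.75×2830 + (z_c − 2.687 − 22.498)×3400
The z_c×3400 term appears on both sides and cancels. Collect the known terms of each column as K = Σ(ρt)_known − 3400 × (depth of known layers): K_A = 0 − 3400×38.37 = −130458; K_B = 58384.936 − 3400×(2.687 + 22.498) = −27244.064.
Balance: K_A + 38.37×ρ = K_B, so ρ = (K_B − K_A)/38.37 = 103214/38.37 = 2690 kg/m³.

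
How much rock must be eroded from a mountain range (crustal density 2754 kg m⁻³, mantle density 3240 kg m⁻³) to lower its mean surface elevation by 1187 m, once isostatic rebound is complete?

Net drop Δ = e − u = e − e ρ_c/ρ_m = e (ρ_m − ρ_c)/ρ_m.
e = Δ ρ_m/(ρ_m − ρ_c) = 1187 m × 3240/486 = 7910 m.

7910 m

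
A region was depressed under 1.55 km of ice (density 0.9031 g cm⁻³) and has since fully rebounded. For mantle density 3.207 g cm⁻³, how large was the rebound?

Removing the load lets mantle flow back in; uplift u satisfies ρ_ice t = ρ_m u.
u = t ρ_ice/ρ_m = 1.55 km × 0.9031/3.207 = 0.436 km.

0.436 km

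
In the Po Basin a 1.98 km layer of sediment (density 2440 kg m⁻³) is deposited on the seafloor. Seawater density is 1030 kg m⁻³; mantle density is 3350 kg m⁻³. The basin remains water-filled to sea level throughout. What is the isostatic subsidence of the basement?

Submarine loading: the sediment displaces seawater, and the subsidence is in turn flooded, so s (ρ_m − ρ_w) = t (ρ_sed − ρ_w).
s = 1.98 km × (2440 − 1030) / (3350 − 1030) = 1.2 km.

1.2 km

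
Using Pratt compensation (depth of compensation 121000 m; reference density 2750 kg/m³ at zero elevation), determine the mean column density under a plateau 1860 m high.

2710 kg/m³

Pratt balance: ρ_ref D = ρ (D + h).
ρ = ρ_ref D/(D + h) = 2750 × 121000 m/(121000 m + 1860 m) = 2710 kg/m³.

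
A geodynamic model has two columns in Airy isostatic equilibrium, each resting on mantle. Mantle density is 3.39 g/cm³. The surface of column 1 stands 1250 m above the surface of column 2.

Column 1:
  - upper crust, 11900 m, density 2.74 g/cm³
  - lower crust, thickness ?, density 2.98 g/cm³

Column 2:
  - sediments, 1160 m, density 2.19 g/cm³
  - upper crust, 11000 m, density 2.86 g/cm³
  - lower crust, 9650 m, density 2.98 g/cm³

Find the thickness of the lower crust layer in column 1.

Take the compensation level at the base of the deeper column (depth z_c below the surface of column 1) and equate Σ ρ_i t_i down to z_c; mantle fills any gap and the z_c terms cancel.
Column 1: 11900×2.74 + x×2.98 + (z_c − 11900 − x)×3.39
Column 2: 1250×0 + 1160×2.19 + 11000×2.86 + 9650×2.98 + (z_c − 1250 − 21810)×3.39
The z_c×3.39 term appears on both sides and cancels. Collect the known terms of each column as K = Σ(ρt)_known − 3.39 × (depth of known layers): K_1 = 32606 − 3.39×11900 = −7735; K_2 = 62757.4 − 3.39×(1250 + 21810) = −15416.
Balance: K_1 − x×(3.39 − 2.98) = K_2, so x = (K_1 − K_2)/(3.39 − 2.98) = 7681/0.41 = 18700 m.

18700 m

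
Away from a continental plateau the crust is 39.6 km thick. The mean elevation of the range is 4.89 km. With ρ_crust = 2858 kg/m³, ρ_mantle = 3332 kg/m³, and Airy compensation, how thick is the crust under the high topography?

74 km

Root depth r = h ρ_c / (ρ_m − ρ_c) = 4.89 km × 2858 / 474 = 29.48 km.
Total thickness = T + h + r = 39.6 km + 4.89 km + 29.48 km = 74 km.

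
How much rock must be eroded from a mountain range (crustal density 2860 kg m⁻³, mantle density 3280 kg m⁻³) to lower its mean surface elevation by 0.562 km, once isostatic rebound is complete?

4.39 km

Net drop Δ = e − u = e − e ρ_c/ρ_m = e (ρ_m − ρ_c)/ρ_m.
e = Δ ρ_m/(ρ_m − ρ_c) = 0.562 km × 3280/420 = 4.39 km.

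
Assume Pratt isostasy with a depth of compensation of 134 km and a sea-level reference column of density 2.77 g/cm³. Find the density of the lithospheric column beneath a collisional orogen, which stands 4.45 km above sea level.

Pratt balance: ρ_ref D = ρ (D + h).
ρ = ρ_ref D/(D + h) = 2.77 × 134 km/(134 km + 4.45 km) = 2.68 g/cm³.

2.68 g/cm³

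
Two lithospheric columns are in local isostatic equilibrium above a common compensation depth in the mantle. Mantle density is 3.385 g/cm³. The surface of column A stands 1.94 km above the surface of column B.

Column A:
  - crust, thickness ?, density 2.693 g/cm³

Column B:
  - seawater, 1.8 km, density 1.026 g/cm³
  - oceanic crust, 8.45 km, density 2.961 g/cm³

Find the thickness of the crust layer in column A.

20.8 km

Take the compensation level at the base of the deeper column (depth z_c below the surface of column A) and equate Σ ρ_i t_i down to z_c; mantle fills any gap and the z_c terms cancel.
Column A: x×2.693 + (z_c − 0 − x)×3.385
Column B: 1.94×0 + 1.8×1.026 + 8.45×2.961 + (z_c − 1.94 − 10.25)×3.385
The z_c×3.385 term appears on both sides and cancels. Collect the known terms of each column as K = Σ(ρt)_known − 3.385 × (depth of known layers): K_A = 0 − 3.385×0 = 0; K_B = 26.86725 − 3.385×(1.94 + 10.25) = −14.3959.
Balance: K_A − x×(3.385 − 2.693) = K_B, so x = (K_A − K_B)/(3.385 − 2.693) = 14.3959/0.692 = 20.8 km.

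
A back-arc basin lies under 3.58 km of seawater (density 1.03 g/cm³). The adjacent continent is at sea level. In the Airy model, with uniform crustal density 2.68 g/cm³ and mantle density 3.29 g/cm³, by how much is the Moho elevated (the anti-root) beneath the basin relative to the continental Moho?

By Archimedes' principle applied to the lithosphere: replacing crust with seawater at the top is compensated by replacing crust with mantle at the base: d (ρ_c − ρ_w) = a (ρ_m − ρ_c).
a = d (ρ_c − ρ_w)/(ρ_m − ρ_c) = 3.58 km × 1.65/0.61 = 9.68 km.

9.68 km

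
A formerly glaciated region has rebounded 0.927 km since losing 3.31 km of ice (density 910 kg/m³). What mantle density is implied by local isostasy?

3250 kg/m³

ρ_m = ρ_ice t / u = 910 × 3.31 km/0.927 km = 3250 kg/m³.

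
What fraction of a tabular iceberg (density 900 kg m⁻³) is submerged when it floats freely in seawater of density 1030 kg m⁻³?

Submerged fraction = ρ_obj/ρ_fluid = 900/1030 = 0.874.

0.874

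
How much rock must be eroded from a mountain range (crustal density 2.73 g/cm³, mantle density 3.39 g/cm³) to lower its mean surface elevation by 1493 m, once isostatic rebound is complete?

Net drop Δ = e − u = e − e ρ_c/ρ_m = e (ρ_m − ρ_c)/ρ_m.
e = Δ ρ_m/(ρ_m − ρ_c) = 1493 m × 3.39/0.66 = 7670 m.

7670 m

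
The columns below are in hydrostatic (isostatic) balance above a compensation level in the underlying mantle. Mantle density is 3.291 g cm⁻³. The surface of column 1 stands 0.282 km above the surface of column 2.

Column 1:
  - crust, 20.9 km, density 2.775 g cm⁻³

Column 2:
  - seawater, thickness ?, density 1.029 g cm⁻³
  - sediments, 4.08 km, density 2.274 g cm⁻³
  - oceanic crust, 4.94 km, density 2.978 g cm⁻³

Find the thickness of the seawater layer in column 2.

Take the compensation level at the base of the deeper column (depth z_c below the surface of column 1) and equate Σ ρ_i t_i down to z_c; mantle fills any gap and the z_c terms cancel.
Column 1: 20.9×2.775 + (z_c − 20.9)×3.291
Column 2: 0.282×0 + x×1.029 + 4.08×2.274 + 4.94×2.978 + (z_c − 0.282 − 9.02 − x)×3.291
The z_c×3.291 term appears on both sides and cancels. Collect the known terms of each column as K = Σ(ρt)_known − 3.291 × (depth of known layers): K_1 = 57.9975 − 3.291×20.9 = −10.7844; K_2 = 23.98924 − 3.291×(0.282 + 9.02) = −6.623642.
Balance: K_1 = K_2 − x×(3.291 − 1.029), so x = (K_2 − K_1)/(3.291 − 1.029) = 4.16076/2.262 = 1.84 km.

1.84 km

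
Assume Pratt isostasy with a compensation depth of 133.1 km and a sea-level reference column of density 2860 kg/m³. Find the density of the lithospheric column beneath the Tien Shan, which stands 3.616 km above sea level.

Pratt balance: ρ_ref D = ρ (D + h).
ρ = ρ_ref D/(D + h) = 2860 × 133.1 km/(133.1 km + 3.616 km) = 2780 kg/m³.

2780 kg/m³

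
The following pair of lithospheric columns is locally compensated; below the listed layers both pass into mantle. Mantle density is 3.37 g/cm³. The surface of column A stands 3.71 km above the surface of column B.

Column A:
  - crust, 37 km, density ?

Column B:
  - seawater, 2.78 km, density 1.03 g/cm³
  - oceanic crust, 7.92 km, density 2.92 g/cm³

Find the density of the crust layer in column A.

Take the compensation level at the base of the deeper column (depth z_c below the surface of column A) and equate Σ ρ_i t_i down to z_c; mantle fills any gap and the z_c terms cancel.
Column A: 37×ρ + (z_c − 37)×3.37
Column B: 3.71×0 + 2.78×1.03 + 7.92×2.92 + (z_c − 3.71 − 10.7)×3.37
The z_c×3.37 term appears on both sides and cancels. Collect the known terms of each column as K = Σ(ρt)_known − 3.37 × (depth of known layers): K_A = 0 − 3.37×37 = −124.69; K_B = 25.9898 − 3.37×(3.71 + 10.7) = −22.5719.
Balance: K_A + 37×ρ = K_B, so ρ = (K_B − K_A)/37 = 102.118/37 = 2.76 g/cm³.

2.76 g/cm³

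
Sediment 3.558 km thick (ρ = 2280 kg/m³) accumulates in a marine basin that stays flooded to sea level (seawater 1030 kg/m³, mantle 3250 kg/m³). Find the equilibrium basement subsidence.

2 km

Submarine loading: the sediment displaces seawater, and the subsidence is in turn flooded, so s (ρ_m − ρ_w) = t (ρ_sed − ρ_w).
s = 3.558 km × (2280 − 1030) / (3250 − 1030) = 2 km.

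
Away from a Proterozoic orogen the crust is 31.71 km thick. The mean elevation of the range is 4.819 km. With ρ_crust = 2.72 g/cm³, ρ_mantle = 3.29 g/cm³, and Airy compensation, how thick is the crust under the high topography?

Root depth r = h ρ_c / (ρ_m − ρ_c) = 4.819 km × 2.72 / 0.57 = 23 km.
Total thickness = T + h + r = 31.71 km + 4.819 km + 23 km = 59.5 km.

59.5 km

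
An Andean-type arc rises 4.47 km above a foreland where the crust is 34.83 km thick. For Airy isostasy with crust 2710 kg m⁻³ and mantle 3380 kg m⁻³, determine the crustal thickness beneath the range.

57.4 km

Root depth r = h ρ_c / (ρ_m − ρ_c) = 4.47 km × 2710 / 670 = 18.08 km.
Total thickness = T + h + r = 34.83 km + 4.47 km + 18.08 km = 57.4 km.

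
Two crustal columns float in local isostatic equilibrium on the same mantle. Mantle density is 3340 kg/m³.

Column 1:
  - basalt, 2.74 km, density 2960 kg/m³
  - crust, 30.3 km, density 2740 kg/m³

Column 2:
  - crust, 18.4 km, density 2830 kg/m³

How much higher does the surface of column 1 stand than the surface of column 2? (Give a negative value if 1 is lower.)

2.95 km

For any compensation level in the mantle, the mantle terms cancel and isostasy reduces to e = (Σt_1 − Σt_2) − (Σ(ρt)_1 − Σ(ρt)_2) / ρ_m.
Σt_1 = 33.04 km; Σt_2 = 18.4 km; Σ(ρt)_1 = 91132.4; Σ(ρt)_2 = 52072 (in km·kg/m³).
e = (33.04 − 18.4) − (91132.4 − 52072) / 3340 = 2.95 km.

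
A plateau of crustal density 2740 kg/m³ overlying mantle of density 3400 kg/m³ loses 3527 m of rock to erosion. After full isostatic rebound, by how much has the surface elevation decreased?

Rebound u = e ρ_c/ρ_m = 3527 m × 2740/3400 = 2842 m.
Net surface drop = e − u = 3527 m − 2842 m = e (ρ_m − ρ_c)/ρ_m = 685 m.

685 m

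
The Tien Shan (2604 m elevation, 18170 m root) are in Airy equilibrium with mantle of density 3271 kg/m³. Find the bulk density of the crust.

2860 kg/m³

ρ_c h = (ρ_m − ρ_c) r → ρ_c (h + r) = ρ_m r → ρ_c = ρ_m r / (h + r).
ρ_c = 3271 × 18170 m / (2604 m + 18170 m) = 2860 kg/m³.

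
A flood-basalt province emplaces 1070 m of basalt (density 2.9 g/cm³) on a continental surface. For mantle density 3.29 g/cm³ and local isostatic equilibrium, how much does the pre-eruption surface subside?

Subaerial loading: s = t ρ_load / ρ_m.
s = 1070 m × 2.9/3.29 = 943 m.

943 m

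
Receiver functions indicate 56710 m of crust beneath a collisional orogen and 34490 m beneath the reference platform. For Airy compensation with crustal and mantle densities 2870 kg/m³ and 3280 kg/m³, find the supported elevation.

2780 m

Excess crust Δ = 56710 m − 34490 m = 22220 m, split between elevation h and root r with h + r = Δ.
Airy balance ρ_c h = (ρ_m − ρ_c) r gives r = h ρ_c/(ρ_m − ρ_c), so h (1 + ρ_c/(ρ_m − ρ_c)) = Δ, i.e. h = Δ (ρ_m − ρ_c)/ρ_m.
h = 22220 m × 410/3280 = 2780 m.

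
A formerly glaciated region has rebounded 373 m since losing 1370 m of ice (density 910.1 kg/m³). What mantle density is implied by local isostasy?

ρ_m = ρ_ice t / u = 910.1 × 1370 m/373 m = 3340 kg/m³.

3340 kg/m³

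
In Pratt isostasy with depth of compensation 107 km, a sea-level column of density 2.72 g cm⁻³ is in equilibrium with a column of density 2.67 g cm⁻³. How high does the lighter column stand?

ρ_ref D = ρ (D + h) → h = D (ρ_ref − ρ)/ρ.
h = 107 km × (2.72 − 2.67)/2.67 = 2 km.

2 km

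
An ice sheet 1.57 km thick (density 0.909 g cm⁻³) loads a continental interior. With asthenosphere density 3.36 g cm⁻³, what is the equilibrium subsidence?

Balancing pressure at the compensation depth: the ice load ρ_ice t is balanced by mantle displaced below, ρ_m s.
s = t ρ_ice / ρ_m = 1.57 km × 0.909/3.36 = 0.425 km.

0.425 km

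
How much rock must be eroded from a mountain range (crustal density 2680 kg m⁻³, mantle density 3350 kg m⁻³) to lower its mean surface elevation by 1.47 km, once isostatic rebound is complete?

7.35 km

Net drop Δ = e − u = e − e ρ_c/ρ_m = e (ρ_m − ρ_c)/ρ_m.
e = Δ ρ_m/(ρ_m − ρ_c) = 1.47 km × 3350/670 = 7.35 km.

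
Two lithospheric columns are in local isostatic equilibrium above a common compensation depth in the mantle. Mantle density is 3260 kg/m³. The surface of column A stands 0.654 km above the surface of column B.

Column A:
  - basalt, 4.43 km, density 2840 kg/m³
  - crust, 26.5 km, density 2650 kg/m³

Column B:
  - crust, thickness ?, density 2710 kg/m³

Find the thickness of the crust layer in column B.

28.9 km

Take the compensation level at the base of the deeper column (depth z_c below the surface of column A) and equate Σ ρ_i t_i down to z_c; mantle fills any gap and the z_c terms cancel.
Column A: 4.43×2840 + 26.5×2650 + (z_c − 30.93)×3260
Column B: 0.654×0 + x×2710 + (z_c − 0.654 − 0 − x)×3260
The z_c×3260 term appears on both sides and cancels. Collect the known terms of each column as K = Σ(ρt)_known − 3260 × (depth of known layers): K_A = 82806.2 − 3260×30.93 = −18025.6; K_B = 0 − 3260×(0.654 + 0) = −2132.04.
Balance: K_A = K_B − x×(3260 − 2710), so x = (K_B − K_A)/(3260 − 2710) = 15893.6/550 = 28.9 km.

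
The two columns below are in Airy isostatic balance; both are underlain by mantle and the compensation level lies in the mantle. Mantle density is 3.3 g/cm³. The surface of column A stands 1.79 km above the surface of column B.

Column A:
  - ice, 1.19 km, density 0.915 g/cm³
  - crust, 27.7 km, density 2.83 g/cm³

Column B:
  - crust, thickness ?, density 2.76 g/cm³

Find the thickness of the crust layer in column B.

18.4 km

Take the compensation level at the base of the deeper column (depth z_c below the surface of column A) and equate Σ ρ_i t_i down to z_c; mantle fills any gap and the z_c terms cancel.
Column A: 1.19×0.915 + 27.7×2.83 + (z_c − 28.89)×3.3
Column B: 1.79×0 + x×2.76 + (z_c − 1.79 − 0 − x)×3.3
The z_c×3.3 term appears on both sides and cancels. Collect the known terms of each column as K = Σ(ρt)_known − 3.3 × (depth of known layers): K_A = 79.47985 − 3.3×28.89 = −15.85715; K_B = 0 − 3.3×(1.79 + 0) = −5.907.
Balance: K_A = K_B − x×(3.3 − 2.76), so x = (K_B − K_A)/(3.3 − 2.76) = 9.95015/0.54 = 18.4 km.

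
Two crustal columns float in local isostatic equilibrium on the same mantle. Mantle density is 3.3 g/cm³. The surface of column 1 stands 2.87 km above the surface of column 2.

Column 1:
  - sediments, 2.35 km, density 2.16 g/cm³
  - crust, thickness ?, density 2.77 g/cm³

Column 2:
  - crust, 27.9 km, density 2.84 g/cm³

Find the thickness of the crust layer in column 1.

37 km

Take the compensation level at the base of the deeper column (depth z_c below the surface of column 1) and equate Σ ρ_i t_i down to z_c; mantle fills any gap and the z_c terms cancel.
Column 1: 2.35×2.16 + x×2.77 + (z_c − 2.35 − x)×3.3
Column 2: 2.87×0 + 27.9×2.84 + (z_c − 2.87 − 27.9)×3.3
The z_c×3.3 term appears on both sides and cancels. Collect the known terms of each column as K = Σ(ρt)_known − 3.3 × (depth of known layers): K_1 = 5.076 − 3.3×2.35 = −2.679; K_2 = 79.236 − 3.3×(2.87 + 27.9) = −22.305.
Balance: K_1 − x×(3.3 − 2.77) = K_2, so x = (K_1 − K_2)/(3.3 − 2.77) = 19.626/0.53 = 37 km.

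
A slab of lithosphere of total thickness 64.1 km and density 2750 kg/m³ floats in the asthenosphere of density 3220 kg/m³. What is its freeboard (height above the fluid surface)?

Floating equilibrium: submerged depth d = t ρ_obj/ρ_fluid = 64.1 km × 2750/3220 = 54.74 km.
Freeboard = t − d = 64.1 km − 54.74 km = 9.36 km.

9.36 km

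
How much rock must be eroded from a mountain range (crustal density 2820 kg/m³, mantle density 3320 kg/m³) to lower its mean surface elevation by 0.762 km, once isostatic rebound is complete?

5.06 km

Net drop Δ = e − u = e − e ρ_c/ρ_m = e (ρ_m − ρ_c)/ρ_m.
e = Δ ρ_m/(ρ_m − ρ_c) = 0.762 km × 3320/500 = 5.06 km.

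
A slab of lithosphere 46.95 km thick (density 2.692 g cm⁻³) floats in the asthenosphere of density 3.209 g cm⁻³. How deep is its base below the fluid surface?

Draft d = t ρ_obj/ρ_fluid = 46.95 km × 2.692/3.209 = 39.4 km.

39.4 km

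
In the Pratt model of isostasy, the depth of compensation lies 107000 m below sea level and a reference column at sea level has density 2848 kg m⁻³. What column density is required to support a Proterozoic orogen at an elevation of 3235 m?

Pratt balance: ρ_ref D = ρ (D + h).
ρ = ρ_ref D/(D + h) = 2848 × 107000 m/(107000 m + 3235 m) = 2760 kg m⁻³.

2760 kg m⁻³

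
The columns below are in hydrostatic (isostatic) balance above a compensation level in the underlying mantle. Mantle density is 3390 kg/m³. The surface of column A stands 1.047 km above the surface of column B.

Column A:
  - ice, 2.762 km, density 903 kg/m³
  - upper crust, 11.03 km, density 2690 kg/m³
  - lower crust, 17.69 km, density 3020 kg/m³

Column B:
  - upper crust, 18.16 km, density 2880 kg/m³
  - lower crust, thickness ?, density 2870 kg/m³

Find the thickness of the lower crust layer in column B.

16 km

Take the compensation level at the base of the deeper column (depth z_c below the surface of column A) and equate Σ ρ_i t_i down to z_c; mantle fills any gap and the z_c terms cancel.
Column A: 2.762×903 + 11.03×2690 + 17.69×3020 + (z_c − 31.482)×3390
Column B: 1.047×0 + 18.16×2880 + x×2870 + (z_c − 1.047 − 18.16 − x)×3390
The z_c×3390 term appears on both sides and cancels. Collect the known terms of each column as K = Σ(ρt)_known − 3390 × (depth of known layers): K_A = 85588.586 − 3390×31.482 = −21135.394; K_B = 52300.8 − 3390×(1.047 + 18.16) = −12810.93.
Balance: K_A = K_B − x×(3390 − 2870), so x = (K_B − K_A)/(3390 − 2870) = 8324.46/520 = 16 km.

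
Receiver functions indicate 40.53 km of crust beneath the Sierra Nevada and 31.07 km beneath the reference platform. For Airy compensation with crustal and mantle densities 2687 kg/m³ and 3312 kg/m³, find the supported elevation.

1.79 km

Excess crust Δ = 40.53 km − 31.07 km = 9.46 km, split between elevation h and root r with h + r = Δ.
Airy balance ρ_c h = (ρ_m − ρ_c) r gives r = h ρ_c/(ρ_m − ρ_c), so h (1 + ρ_c/(ρ_m − ρ_c)) = Δ, i.e. h = Δ (ρ_m − ρ_c)/ρ_m.
h = 9.46 km × 625/3312 = 1.79 km.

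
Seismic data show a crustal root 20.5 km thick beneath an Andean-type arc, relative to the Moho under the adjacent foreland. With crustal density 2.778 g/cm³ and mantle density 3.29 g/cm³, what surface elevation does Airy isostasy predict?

3.78 km

Isostatic balance requires: ρ_c h = (ρ_m − ρ_c) r.
h = r (ρ_m − ρ_c) / ρ_c = 20.5 km × (3.29 − 2.778) / 2.778 = 3.78 km.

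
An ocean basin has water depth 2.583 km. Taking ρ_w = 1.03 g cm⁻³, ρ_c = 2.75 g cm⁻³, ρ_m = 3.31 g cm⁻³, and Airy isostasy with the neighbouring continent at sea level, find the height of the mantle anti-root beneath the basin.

Balancing pressure at the compensation depth: replacing crust with seawater at the top is compensated by replacing crust with mantle at the base: d (ρ_c − ρ_w) = a (ρ_m − ρ_c).
a = d (ρ_c − ρ_w)/(ρ_m − ρ_c) = 2.583 km × 1.72/0.56 = 7.93 km.

7.93 km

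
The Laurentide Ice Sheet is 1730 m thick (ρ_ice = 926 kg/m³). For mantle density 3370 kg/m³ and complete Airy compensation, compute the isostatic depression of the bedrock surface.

Equating mass per unit area of the two columns: the ice load ρ_ice t is balanced by mantle displaced below, ρ_m s.
s = t ρ_ice / ρ_m = 1730 m × 926/3370 = 475 m.

475 m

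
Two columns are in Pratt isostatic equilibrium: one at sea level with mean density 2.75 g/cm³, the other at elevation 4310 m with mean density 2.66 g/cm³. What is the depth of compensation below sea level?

ρ_ref D = ρ (D + h) → D (ρ_ref − ρ) = ρ h.
D = ρ h/(ρ_ref − ρ) = 2.66 × 4310 m/(2.75 − 2.66) = 127000 m.

127000 m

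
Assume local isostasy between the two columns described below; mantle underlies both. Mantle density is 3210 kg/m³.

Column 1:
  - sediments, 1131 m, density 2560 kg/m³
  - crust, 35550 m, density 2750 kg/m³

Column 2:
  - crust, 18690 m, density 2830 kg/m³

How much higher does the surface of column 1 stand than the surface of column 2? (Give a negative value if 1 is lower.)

For any compensation level in the mantle, the mantle terms cancel and isostasy reduces to e = (Σt_1 − Σt_2) − (Σ(ρt)_1 − Σ(ρt)_2) / ρ_m.
Σt_1 = 36681 m; Σt_2 = 18690 m; Σ(ρt)_1 = 100657860; Σ(ρt)_2 = 52892700 (in m·kg/m³).
e = (36681 − 18690) − (100657860 − 52892700) / 3210 = 3110 m.

3110 m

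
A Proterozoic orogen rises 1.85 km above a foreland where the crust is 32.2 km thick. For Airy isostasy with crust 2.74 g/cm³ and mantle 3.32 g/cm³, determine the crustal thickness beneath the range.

Root depth r = h ρ_c / (ρ_m − ρ_c) = 1.85 km × 2.74 / 0.58 = 8.74 km.
Total thickness = T + h + r = 32.2 km + 1.85 km + 8.74 km = 42.8 km.

42.8 km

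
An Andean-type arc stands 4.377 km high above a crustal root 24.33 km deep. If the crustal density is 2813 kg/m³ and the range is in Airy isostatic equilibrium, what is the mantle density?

3320 kg/m³

Airy balance: ρ_c h = (ρ_m − ρ_c) r → ρ_m = ρ_c (1 + h/r).
ρ_m = 2813 × (1 + 4.377 km/24.33 km) = 3320 kg/m³.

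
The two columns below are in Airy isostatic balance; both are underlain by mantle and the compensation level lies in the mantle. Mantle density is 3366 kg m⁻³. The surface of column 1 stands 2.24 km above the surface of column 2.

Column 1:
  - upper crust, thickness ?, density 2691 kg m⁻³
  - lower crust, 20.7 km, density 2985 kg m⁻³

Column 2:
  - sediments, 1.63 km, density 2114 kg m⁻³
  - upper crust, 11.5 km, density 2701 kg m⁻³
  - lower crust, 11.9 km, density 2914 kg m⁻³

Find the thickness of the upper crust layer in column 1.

21.8 km

Take the compensation level at the base of the deeper column (depth z_c below the surface of column 1) and equate Σ ρ_i t_i down to z_c; mantle fills any gap and the z_c terms cancel.
Column 1: x×2691 + 20.7×2985 + (z_c − 20.7 − x)×3366
Column 2: 2.24×0 + 1.63×2114 + 11.5×2701 + 11.9×2914 + (z_c − 2.24 − 25.03)×3366
The z_c×3366 term appears on both sides and cancels. Collect the known terms of each column as K = Σ(ρt)_known − 3366 × (depth of known layers): K_1 = 61789.5 − 3366×20.7 = −7886.7; K_2 = 69183.92 − 3366×(2.24 + 25.03) = −22606.9.
Balance: K_1 − x×(3366 − 2691) = K_2, so x = (K_1 − K_2)/(3366 − 2691) = 14720.2/675 = 21.8 km.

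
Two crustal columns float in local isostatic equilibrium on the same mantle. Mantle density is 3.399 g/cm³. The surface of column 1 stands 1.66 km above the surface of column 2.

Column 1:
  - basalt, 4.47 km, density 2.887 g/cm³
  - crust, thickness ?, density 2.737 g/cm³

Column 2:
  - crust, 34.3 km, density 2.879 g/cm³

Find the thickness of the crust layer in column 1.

Take the compensation level at the base of the deeper column (depth z_c below the surface of column 1) and equate Σ ρ_i t_i down to z_c; mantle fills any gap and the z_c terms cancel.
Column 1: 4.47×2.887 + x×2.737 + (z_c − 4.47 − x)×3.399
Column 2: 1.66×0 + 34.3×2.879 + (z_c − 1.66 − 34.3)×3.399
The z_c×3.399 term appears on both sides and cancels. Collect the known terms of each column as K = Σ(ρt)_known − 3.399 × (depth of known layers): K_1 = 12.90489 − 3.399×4.47 = −2.28864; K_2 = 98.7497 − 3.399×(1.66 + 34.3) = −23.47834.
Balance: K_1 − x×(3.399 − 2.737) = K_2, so x = (K_1 − K_2)/(3.399 − 2.737) = 21.1897/0.662 = 32 km.

32 km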